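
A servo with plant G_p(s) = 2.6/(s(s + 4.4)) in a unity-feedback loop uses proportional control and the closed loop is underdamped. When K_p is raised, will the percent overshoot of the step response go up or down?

increase

Characteristic equation s² + 4.4s + K_p·2.6 = 0: raising K_p raises ω_n while 2ζω_n = 4.4 is fixed, so ζ falls and overshoot grows.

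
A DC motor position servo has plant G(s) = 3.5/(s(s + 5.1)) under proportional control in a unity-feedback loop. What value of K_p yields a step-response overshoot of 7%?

From %OS = 100·exp(−πζ/√(1−ζ²)) = 7%, ζ = −ln(0.07)/√(π²+ln²(0.07)) = 0.6461.
Characteristic equation s² + 5.1s + 3.5K_p = 0 gives ζ = 5.1/(2√(3.5K_p)).
Setting ζ = 0.6461: √(3.5K_p) = 5.1/(2·0.6461) = 3.947, so K_p = 15.58/3.5 = 4.45.

K_p = 4.45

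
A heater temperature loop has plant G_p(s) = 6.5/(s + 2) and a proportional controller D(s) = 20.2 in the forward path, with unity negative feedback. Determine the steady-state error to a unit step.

0.015

The loop is type 0. Static position error constant K_pos = D(0)·G_p(0) = 20.2·3.25 = 65.65.
Steady-state error to a unit step: e_ss = 1/(1+K_pos) = 1/66.65 = 0.015.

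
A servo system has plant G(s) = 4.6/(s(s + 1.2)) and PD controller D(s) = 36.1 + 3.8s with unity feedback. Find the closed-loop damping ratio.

ζ = 0.725

Forward path: (36.1 + 3.8s)·4.6/(s(s+1.2)). The closed-loop characteristic equation is s² + (1.2 + 4.6·3.8)s + 4.6·36.1 = 0.
That is s² + 18.68s + 166.1 = 0, so ω_n = 12.89 rad/s and ζ = 18.68/(2·12.89) = 0.7248.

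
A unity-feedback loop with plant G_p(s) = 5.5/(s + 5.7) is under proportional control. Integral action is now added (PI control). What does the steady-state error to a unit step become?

0

The integrator makes K_pos = lim_{s→0} C(s)G(s) infinite, so e_ss = 1/(1+K_pos) = 0.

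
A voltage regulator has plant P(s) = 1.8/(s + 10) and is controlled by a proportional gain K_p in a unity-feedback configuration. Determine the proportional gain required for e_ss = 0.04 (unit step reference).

K_p = 133

Steady-state error for a unit step on this type-0 loop is 1/(1 + K_p·P(0)).
P(0) = 0.18. Require 1/(1 + K_p·0.18) = 0.04, so 1 + 0.18·K_p = 25.
K_p = (25 − 1)/0.18 = 133.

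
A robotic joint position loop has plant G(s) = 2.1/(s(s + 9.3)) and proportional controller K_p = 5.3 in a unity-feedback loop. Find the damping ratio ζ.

1 + K_p·G(s) = 0 gives s² + 9.3s + 11.13 = 0.
Matching s² + 2ζω_n s + ω_n²: ω_n = √11.13 = 3.336 rad/s and 2ζω_n = 9.3, so ζ = 9.3/(2·3.336) = 1.39.

ζ = 1.39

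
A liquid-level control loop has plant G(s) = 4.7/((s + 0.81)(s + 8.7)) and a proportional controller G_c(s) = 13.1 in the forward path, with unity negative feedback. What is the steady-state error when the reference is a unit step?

The loop is type 0. Static position error constant K_pos = G_c(0)·G(0) = 13.1·0.667 = 8.737.
Steady-state error to a unit step: e_ss = 1/(1+K_pos) = 1/9.737 = 0.103.

0.103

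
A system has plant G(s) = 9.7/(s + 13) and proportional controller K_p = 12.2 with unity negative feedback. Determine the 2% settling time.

Closed-loop transfer function: T(s) = K_p·G(s)/(1 + K_p·G(s)) = 118.3/(s + 13 + 118.3) = 118.3/(s + 131.3).
Time constant τ = 1/131.3 = 0.007614 s, so the 2% settling time is about 4τ = 0.0305 s.

T_s ≈ 0.0305 s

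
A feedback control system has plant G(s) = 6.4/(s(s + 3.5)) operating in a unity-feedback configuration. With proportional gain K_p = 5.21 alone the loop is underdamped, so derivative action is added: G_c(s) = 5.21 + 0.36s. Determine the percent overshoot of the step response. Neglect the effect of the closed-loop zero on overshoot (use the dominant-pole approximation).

16.1%

Forward path: (5.21 + 0.36s)·6.4/(s(s+3.5)). The closed-loop characteristic equation is s² + (3.5 + 6.4·0.36)s + 6.4·5.21 = 0.
That is s² + 5.804s + 33.34 = 0, so ω_n = 5.774 rad/s and ζ = 5.804/(2·5.774) = 0.5026.
%OS = 100·exp(−πζ/√(1−ζ²)) = 16.1%.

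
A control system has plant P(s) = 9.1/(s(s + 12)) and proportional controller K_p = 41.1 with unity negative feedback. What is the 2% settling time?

From 1 + K_pP(s) = 0: s² + 12s + 374 = 0 ⇒ ω_n = 19.34, ζ = 0.3102.
2% settling time T_s ≈ 4/(ζω_n) = 4/6 = 0.667 s.

T_s ≈ 0.667 s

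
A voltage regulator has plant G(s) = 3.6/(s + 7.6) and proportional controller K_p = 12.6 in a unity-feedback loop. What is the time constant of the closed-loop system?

Closed-loop transfer function: T(s) = K_p·G(s)/(1 + K_p·G(s)) = 45.36/(s + 7.6 + 45.36) = 45.36/(s + 52.96).
Time constant τ = 1/52.96 = 0.0189 s.

τ = 0.0189 s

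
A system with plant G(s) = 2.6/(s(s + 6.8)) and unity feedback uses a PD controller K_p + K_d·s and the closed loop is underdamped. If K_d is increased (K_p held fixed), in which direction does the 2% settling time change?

Characteristic equation s² + (6.8 + 2.6K_d)s + 2.6K_p = 0: raising K_d increases ζω_n = (6.8+2.6K_d)/2 while the loop stays underdamped, so T_s ≈ 4/(ζω_n) decreases.

decrease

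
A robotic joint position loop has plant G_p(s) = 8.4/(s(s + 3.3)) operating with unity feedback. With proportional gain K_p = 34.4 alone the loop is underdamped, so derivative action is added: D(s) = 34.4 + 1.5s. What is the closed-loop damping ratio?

ζ = 0.468

Forward path: (34.4 + 1.5s)·8.4/(s(s+3.3)). The closed-loop characteristic equation is s² + (3.3 + 8.4·1.5)s + 8.4·34.4 = 0.
That is s² + 15.9s + 289 = 0, so ω_n = 17 rad/s and ζ = 15.9/(2·17) = 0.4677.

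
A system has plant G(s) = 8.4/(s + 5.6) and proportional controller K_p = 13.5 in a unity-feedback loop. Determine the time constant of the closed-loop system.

τ = 0.0084 s

Closed-loop transfer function: T(s) = K_p·G(s)/(1 + K_p·G(s)) = 113.4/(s + 5.6 + 113.4) = 113.4/(s + 119).
Time constant τ = 1/119 = 0.0084 s.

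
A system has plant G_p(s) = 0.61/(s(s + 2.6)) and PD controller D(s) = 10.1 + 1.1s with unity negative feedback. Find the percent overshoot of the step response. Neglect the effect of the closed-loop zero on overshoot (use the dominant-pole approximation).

Forward path: (10.1 + 1.1s)·0.61/(s(s+2.6)). The closed-loop characteristic equation is s² + (2.6 + 0.61·1.1)s + 0.61·10.1 = 0.
That is s² + 3.271s + 6.161 = 0, so ω_n = 2.482 rad/s and ζ = 3.271/(2·2.482) = 0.6589.
%OS = 100·exp(−πζ/√(1−ζ²)) = 6.38%.

6.38%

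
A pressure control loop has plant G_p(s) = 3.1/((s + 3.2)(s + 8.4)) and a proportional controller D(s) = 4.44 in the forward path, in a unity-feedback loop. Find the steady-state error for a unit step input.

The loop is type 0. Static position error constant K_pos = D(0)·G_p(0) = 4.44·0.1153 = 0.5121.
Steady-state error to a unit step: e_ss = 1/(1+K_pos) = 1/1.512 = 0.661.

0.661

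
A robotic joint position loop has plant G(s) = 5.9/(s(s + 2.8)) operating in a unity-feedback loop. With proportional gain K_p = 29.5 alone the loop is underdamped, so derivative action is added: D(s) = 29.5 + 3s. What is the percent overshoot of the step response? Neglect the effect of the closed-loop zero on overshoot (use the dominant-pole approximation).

2.07%

Forward path: (29.5 + 3s)·5.9/(s(s+2.8)). The closed-loop characteristic equation is s² + (2.8 + 5.9·3)s + 5.9·29.5 = 0.
That is s² + 20.5s + 174.1 = 0, so ω_n = 13.19 rad/s and ζ = 20.5/(2·13.19) = 0.7769.
%OS = 100·exp(−πζ/√(1−ζ²)) = 2.07%.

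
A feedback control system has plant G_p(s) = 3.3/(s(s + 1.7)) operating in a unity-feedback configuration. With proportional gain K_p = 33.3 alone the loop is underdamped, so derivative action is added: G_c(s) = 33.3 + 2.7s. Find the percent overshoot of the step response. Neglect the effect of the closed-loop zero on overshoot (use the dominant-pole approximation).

Forward path: (33.3 + 2.7s)·3.3/(s(s+1.7)). The closed-loop characteristic equation is s² + (1.7 + 3.3·2.7)s + 3.3·33.3 = 0.
That is s² + 10.61s + 109.9 = 0, so ω_n = 10.48 rad/s and ζ = 10.61/(2·10.48) = 0.5061.
%OS = 100·exp(−πζ/√(1−ζ²)) = 15.8%.

15.8%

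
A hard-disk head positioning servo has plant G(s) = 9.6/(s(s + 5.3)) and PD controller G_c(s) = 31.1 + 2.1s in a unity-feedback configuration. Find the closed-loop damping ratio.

ζ = 0.737

Forward path: (31.1 + 2.1s)·9.6/(s(s+5.3)). The closed-loop characteristic equation is s² + (5.3 + 9.6·2.1)s + 9.6·31.1 = 0.
That is s² + 25.46s + 298.6 = 0, so ω_n = 17.28 rad/s and ζ = 25.46/(2·17.28) = 0.7367.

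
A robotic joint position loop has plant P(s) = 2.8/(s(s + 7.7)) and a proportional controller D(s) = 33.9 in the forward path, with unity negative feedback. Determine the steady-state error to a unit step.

0

The open loop D(s)P(s) has a pole at the origin (type 1), so the static position error constant is infinite and e_ss = 1/(1+∞) = 0.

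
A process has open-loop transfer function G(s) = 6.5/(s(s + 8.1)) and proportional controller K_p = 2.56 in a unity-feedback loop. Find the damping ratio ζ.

ζ = 0.993

The closed-loop denominator is s(s+8.1) + 2.56·6.5 = s² + 8.1s + 16.64.
Matching s² + 2ζω_n s + ω_n²: ω_n = √16.64 = 4.079 rad/s and 2ζω_n = 8.1, so ζ = 8.1/(2·4.079) = 0.993.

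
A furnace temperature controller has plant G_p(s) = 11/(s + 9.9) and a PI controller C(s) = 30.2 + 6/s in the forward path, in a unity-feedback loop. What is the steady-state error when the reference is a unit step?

0

The open loop C(s)G_p(s) has a pole at the origin (type 1), so the static position error constant is infinite and e_ss = 1/(1+∞) = 0.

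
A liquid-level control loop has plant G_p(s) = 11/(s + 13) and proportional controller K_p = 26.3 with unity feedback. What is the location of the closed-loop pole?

Closed-loop transfer function: T(s) = K_p·G_p(s)/(1 + K_p·G_p(s)) = 289.3/(s + 13 + 289.3) = 289.3/(s + 302.3).
The closed-loop pole is at s = −302.3.

s = -302.3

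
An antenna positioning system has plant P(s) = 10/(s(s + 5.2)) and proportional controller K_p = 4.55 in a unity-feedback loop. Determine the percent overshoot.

The closed-loop denominator s² + 5.2s + 45.5 gives ω_n = √45.5 = 6.745 and ζ = 5.2/(2ω_n) = 0.3854.
%OS = 100·exp(−πζ/√(1−ζ²)) = 100·exp(−π·0.3854/√0.8514) = 26.9%.

26.9%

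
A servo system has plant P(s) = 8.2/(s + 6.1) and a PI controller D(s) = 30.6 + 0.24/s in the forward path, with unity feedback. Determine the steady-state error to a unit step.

0

The open loop D(s)P(s) has a pole at the origin (type 1), so the static position error constant is infinite and e_ss = 1/(1+∞) = 0.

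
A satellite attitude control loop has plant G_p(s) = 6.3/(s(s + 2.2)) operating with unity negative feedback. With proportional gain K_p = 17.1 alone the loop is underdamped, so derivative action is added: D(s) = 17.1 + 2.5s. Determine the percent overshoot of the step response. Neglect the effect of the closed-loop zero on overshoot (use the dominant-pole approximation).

0.448%

Forward path: (17.1 + 2.5s)·6.3/(s(s+2.2)). The closed-loop characteristic equation is s² + (2.2 + 6.3·2.5)s + 6.3·17.1 = 0.
That is s² + 17.95s + 107.7 = 0, so ω_n = 10.38 rad/s and ζ = 17.95/(2·10.38) = 0.8647.
%OS = 100·exp(−πζ/√(1−ζ²)) = 0.448%.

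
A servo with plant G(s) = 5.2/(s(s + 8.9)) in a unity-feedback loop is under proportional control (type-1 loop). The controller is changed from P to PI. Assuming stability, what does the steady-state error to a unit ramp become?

The integrator raises the loop to type 2, so K_v → ∞ and e_ss to a ramp is zero.

0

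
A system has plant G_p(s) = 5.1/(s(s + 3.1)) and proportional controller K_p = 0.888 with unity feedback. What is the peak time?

Closed-loop characteristic equation: s² + 3.1s + 4.529 = 0, so ω_n = 2.128 rad/s and ζ = 3.1/(2·2.128) = 0.7284.
Damped frequency ω_d = ω_n√(1−ζ²) = 1.458 rad/s, so peak time T_p = π/ω_d = 2.15 s.

T_p = 2.15 s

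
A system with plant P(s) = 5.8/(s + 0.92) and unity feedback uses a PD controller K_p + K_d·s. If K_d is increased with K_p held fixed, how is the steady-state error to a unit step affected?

K_d affects only the transient (the s-coefficient); the DC loop gain, and hence e_ss, depends only on K_p.

unchanged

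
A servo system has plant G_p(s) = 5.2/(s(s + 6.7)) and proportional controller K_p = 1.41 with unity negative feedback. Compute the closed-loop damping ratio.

1 + K_p·G_p(s) = 0 gives s² + 6.7s + 7.332 = 0.
So ω_n² = 7.332 ⇒ ω_n = 2.708 rad/s, and ζ = 6.7/(2ω_n) = 1.24.

ζ = 1.24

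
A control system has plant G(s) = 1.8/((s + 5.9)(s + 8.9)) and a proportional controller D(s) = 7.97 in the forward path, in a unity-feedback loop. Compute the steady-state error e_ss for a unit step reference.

The loop is type 0. Static position error constant K_pos = D(0)·G(0) = 7.97·0.03428 = 0.2732.
Steady-state error to a unit step: e_ss = 1/(1+K_pos) = 1/1.273 = 0.785.

0.785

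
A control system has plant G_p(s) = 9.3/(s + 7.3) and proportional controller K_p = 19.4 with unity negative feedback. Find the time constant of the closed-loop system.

Closed-loop transfer function: T(s) = K_p·G_p(s)/(1 + K_p·G_p(s)) = 180.4/(s + 7.3 + 180.4) = 180.4/(s + 187.7).
Time constant τ = 1/187.7 = 0.00533 s.

τ = 0.00533 s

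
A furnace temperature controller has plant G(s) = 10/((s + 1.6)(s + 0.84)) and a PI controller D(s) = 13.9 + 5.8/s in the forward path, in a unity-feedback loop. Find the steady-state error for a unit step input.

The open loop D(s)G(s) has a pole at the origin (type 1), so the static position error constant is infinite and e_ss = 1/(1+∞) = 0.

0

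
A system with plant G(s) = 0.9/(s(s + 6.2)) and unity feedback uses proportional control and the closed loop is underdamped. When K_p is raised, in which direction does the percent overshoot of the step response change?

increase

ζ = 6.2/(2√(0.9K_p)) decreases as K_p grows; lower damping means more overshoot.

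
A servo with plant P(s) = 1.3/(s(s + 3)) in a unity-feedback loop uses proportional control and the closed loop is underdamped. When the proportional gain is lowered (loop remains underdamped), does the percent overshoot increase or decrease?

decrease

ζ = 3/(2√(1.3K_p)) rises as K_p falls; higher damping means less overshoot.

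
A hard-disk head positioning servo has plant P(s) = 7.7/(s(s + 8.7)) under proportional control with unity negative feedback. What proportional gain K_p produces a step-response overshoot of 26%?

K_p = 15.8

From %OS = 100·exp(−πζ/√(1−ζ²)) = 26%, ζ = −ln(0.26)/√(π²+ln²(0.26)) = 0.3941.
Characteristic equation s² + 8.7s + 7.7K_p = 0 gives ζ = 8.7/(2√(7.7K_p)).
Setting ζ = 0.3941: √(7.7K_p) = 8.7/(2·0.3941) = 11.04, so K_p = 121.8/7.7 = 15.8.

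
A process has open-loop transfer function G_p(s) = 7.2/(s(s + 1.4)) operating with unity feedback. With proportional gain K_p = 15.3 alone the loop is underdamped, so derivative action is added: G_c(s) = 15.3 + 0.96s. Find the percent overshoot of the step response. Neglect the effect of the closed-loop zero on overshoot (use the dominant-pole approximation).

25.8%

Forward path: (15.3 + 0.96s)·7.2/(s(s+1.4)). The closed-loop characteristic equation is s² + (1.4 + 7.2·0.96)s + 7.2·15.3 = 0.
That is s² + 8.312s + 110.2 = 0, so ω_n = 10.5 rad/s and ζ = 8.312/(2·10.5) = 0.396.
%OS = 100·exp(−πζ/√(1−ζ²)) = 25.8%.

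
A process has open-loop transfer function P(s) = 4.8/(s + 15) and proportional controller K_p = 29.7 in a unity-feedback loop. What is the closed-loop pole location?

s = -157.6

Closed-loop transfer function: T(s) = K_p·P(s)/(1 + K_p·P(s)) = 142.6/(s + 15 + 142.6) = 142.6/(s + 157.6).
The closed-loop pole is at s = −157.6.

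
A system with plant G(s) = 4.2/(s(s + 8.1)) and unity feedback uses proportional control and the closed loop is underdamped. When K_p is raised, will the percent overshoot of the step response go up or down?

increase

ζ = 8.1/(2√(4.2K_p)) decreases as K_p grows; lower damping means more overshoot.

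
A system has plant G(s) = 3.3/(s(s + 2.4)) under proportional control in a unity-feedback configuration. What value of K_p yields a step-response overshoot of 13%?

From %OS = 100·exp(−πζ/√(1−ζ²)) = 13%, ζ = −ln(0.13)/√(π²+ln²(0.13)) = 0.5446.
Characteristic equation s² + 2.4s + 3.3K_p = 0 gives ζ = 2.4/(2√(3.3K_p)).
Setting ζ = 0.5446: √(3.3K_p) = 2.4/(2·0.5446) = 2.203, so K_p = 4.854/3.3 = 1.47.

K_p = 1.47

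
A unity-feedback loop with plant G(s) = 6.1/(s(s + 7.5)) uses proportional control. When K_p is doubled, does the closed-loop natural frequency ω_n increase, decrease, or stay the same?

ω_n = √(6.1·K_p), which grows with K_p.

increase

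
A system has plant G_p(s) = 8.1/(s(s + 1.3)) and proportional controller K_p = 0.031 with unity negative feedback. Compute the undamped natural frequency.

ω_n = 0.501 rad/s

1 + K_p·G_p(s) = 0 gives s² + 1.3s + 0.2511 = 0.
Matching s² + 2ζω_n s + ω_n²: ω_n = √0.2511 = 0.5011 rad/s and 2ζω_n = 1.3, so ζ = 1.3/(2·0.5011) = 1.3.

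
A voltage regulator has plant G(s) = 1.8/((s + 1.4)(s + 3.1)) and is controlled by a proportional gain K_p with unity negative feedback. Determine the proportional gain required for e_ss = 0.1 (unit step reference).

K_p = 21.7

Steady-state error for a unit step on this type-0 loop is 1/(1 + K_p·G(0)).
G(0) = 0.4147. Require 1/(1 + K_p·0.4147) = 0.1, so 1 + 0.4147·K_p = 10.
K_p = (10 − 1)/0.4147 = 21.7.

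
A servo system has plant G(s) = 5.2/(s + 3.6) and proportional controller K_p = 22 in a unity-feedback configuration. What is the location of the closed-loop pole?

s = -118

Closed-loop transfer function: T(s) = K_p·G(s)/(1 + K_p·G(s)) = 114.4/(s + 3.6 + 114.4) = 114.4/(s + 118).
The closed-loop pole is at s = −118.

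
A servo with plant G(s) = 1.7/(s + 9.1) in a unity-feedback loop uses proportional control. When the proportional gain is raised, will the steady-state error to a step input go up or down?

decrease

e_ss = 1/(1 + K_p·G(0)); a larger K_p raises the denominator, so e_ss decreases.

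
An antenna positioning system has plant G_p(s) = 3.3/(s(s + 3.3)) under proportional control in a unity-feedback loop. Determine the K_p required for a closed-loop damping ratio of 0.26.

K_p = 12.2

Closed-loop characteristic equation: s² + 3.3s + K_p·3.3 = 0.
So ω_n = √(3.3K_p) and 2ζω_n = 3.3, giving ζ = 3.3/(2√(3.3K_p)).
Setting ζ = 0.26: √(3.3K_p) = 3.3/(2·0.26) = 6.346, so K_p = 40.27/3.3 = 12.2.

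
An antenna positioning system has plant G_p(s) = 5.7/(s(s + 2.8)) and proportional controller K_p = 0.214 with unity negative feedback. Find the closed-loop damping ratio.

1 + K_p·G_p(s) = 0 gives s² + 2.8s + 1.22 = 0.
So ω_n² = 1.22 ⇒ ω_n = 1.104 rad/s, and ζ = 2.8/(2ω_n) = 1.27.

ζ = 1.27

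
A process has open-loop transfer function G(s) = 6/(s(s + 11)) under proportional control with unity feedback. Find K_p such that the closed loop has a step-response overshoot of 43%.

K_p = 74.9

From %OS = 100·exp(−πζ/√(1−ζ²)) = 43%, ζ = −ln(0.43)/√(π²+ln²(0.43)) = 0.2594.
Characteristic equation s² + 11s + 6K_p = 0 gives ζ = 11/(2√(6K_p)).
Setting ζ = 0.2594: √(6K_p) = 11/(2·0.2594) = 21.2, so K_p = 449.4/6 = 74.9.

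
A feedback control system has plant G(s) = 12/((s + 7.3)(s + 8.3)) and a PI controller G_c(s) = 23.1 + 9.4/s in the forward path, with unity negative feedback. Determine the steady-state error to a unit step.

0

The open loop G_c(s)G(s) has a pole at the origin (type 1), so the static position error constant is infinite and e_ss = 1/(1+∞) = 0.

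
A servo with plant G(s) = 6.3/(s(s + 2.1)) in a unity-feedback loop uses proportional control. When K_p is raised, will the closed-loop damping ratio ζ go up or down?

ζ = 2.1/(2√(6.3K_p)); increasing K_p raises the denominator, so ζ falls.

decrease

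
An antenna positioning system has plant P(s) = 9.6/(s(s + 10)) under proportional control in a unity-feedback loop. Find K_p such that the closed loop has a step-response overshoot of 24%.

From %OS = 100·exp(−πζ/√(1−ζ²)) = 24%, ζ = −ln(0.24)/√(π²+ln²(0.24)) = 0.4136.
Characteristic equation s² + 10s + 9.6K_p = 0 gives ζ = 10/(2√(9.6K_p)).
Setting ζ = 0.4136: √(9.6K_p) = 10/(2·0.4136) = 12.09, so K_p = 146.1/9.6 = 15.2.

K_p = 15.2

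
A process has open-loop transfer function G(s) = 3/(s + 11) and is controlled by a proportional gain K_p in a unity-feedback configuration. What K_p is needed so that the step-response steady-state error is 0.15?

K_p = 20.8

The loop is type 0, so e_ss(step) = 1/(1 + K_pos) with K_pos = K_p·G(0).
G(0) = 0.2727. Require 1/(1 + K_p·0.2727) = 0.15, so 1 + 0.2727·K_p = 6.667.
K_p = (6.667 − 1)/0.2727 = 20.8.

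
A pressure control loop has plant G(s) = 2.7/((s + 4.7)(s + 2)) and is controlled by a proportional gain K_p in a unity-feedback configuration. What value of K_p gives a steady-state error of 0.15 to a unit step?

For a type-0 loop with proportional control, e_ss = 1/(1 + K_p·G(0)).
G(0) = 0.2872. Require 1/(1 + K_p·0.2872) = 0.15, so 1 + 0.2872·K_p = 6.667.
K_p = (6.667 − 1)/0.2872 = 19.7.

K_p = 19.7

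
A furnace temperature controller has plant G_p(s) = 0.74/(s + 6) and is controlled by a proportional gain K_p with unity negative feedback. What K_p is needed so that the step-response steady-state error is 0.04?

The loop is type 0, so e_ss(step) = 1/(1 + K_pos) with K_pos = K_p·G_p(0).
G_p(0) = 0.1233. Require 1/(1 + K_p·0.1233) = 0.04, so 1 + 0.1233·K_p = 25.
K_p = (25 − 1)/0.1233 = 195.

K_p = 195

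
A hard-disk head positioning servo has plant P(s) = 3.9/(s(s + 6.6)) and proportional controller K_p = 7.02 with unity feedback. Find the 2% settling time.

Closed-loop characteristic equation: s² + 6.6s + 27.38 = 0, so ω_n = 5.232 rad/s and ζ = 6.6/(2·5.232) = 0.6307.
2% settling time T_s ≈ 4/(ζω_n) = 4/3.3 = 1.21 s.

T_s ≈ 1.21 s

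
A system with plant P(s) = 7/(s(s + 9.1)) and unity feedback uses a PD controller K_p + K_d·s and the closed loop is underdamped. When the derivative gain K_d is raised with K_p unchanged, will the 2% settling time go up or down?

decrease

Characteristic equation s² + (9.1 + 7K_d)s + 7K_p = 0: raising K_d increases ζω_n = (9.1+7K_d)/2 while the loop stays underdamped, so T_s ≈ 4/(ζω_n) decreases.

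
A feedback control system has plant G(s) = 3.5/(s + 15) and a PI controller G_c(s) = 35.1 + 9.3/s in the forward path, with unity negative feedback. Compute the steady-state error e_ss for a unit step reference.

The open loop G_c(s)G(s) has a pole at the origin (type 1), so the static position error constant is infinite and e_ss = 1/(1+∞) = 0.

0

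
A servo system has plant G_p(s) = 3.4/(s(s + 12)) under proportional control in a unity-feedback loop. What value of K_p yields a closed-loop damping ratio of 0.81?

Closed-loop characteristic equation: s² + 12s + K_p·3.4 = 0.
So ω_n = √(3.4K_p) and 2ζω_n = 12, giving ζ = 12/(2√(3.4K_p)).
Setting ζ = 0.81: √(3.4K_p) = 12/(2·0.81) = 7.407, so K_p = 54.87/3.4 = 16.1.

K_p = 16.1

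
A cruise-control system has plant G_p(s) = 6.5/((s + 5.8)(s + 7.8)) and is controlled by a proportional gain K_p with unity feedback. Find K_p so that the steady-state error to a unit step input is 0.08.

K_p = 80

The loop is type 0, so e_ss(step) = 1/(1 + K_pos) with K_pos = K_p·G_p(0).
G_p(0) = 0.1437. Require 1/(1 + K_p·0.1437) = 0.08, so 1 + 0.1437·K_p = 12.5.
K_p = (12.5 − 1)/0.1437 = 80.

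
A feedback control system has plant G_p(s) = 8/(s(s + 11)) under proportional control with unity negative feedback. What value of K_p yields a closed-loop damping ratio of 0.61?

K_p = 10.2

Closed-loop characteristic equation: s² + 11s + K_p·8 = 0.
So ω_n = √(8K_p) and 2ζω_n = 11, giving ζ = 11/(2√(8K_p)).
Setting ζ = 0.61: √(8K_p) = 11/(2·0.61) = 9.016, so K_p = 81.3/8 = 10.2.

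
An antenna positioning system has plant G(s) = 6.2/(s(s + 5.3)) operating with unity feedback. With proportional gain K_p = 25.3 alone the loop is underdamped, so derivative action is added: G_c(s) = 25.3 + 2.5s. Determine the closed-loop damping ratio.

ζ = 0.83

Forward path: (25.3 + 2.5s)·6.2/(s(s+5.3)). The closed-loop characteristic equation is s² + (5.3 + 6.2·2.5)s + 6.2·25.3 = 0.
That is s² + 20.8s + 156.9 = 0, so ω_n = 12.52 rad/s and ζ = 20.8/(2·12.52) = 0.8304.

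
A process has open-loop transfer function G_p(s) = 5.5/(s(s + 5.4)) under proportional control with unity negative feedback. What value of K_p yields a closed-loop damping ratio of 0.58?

Closed-loop characteristic equation: s² + 5.4s + K_p·5.5 = 0.
So ω_n = √(5.5K_p) and 2ζω_n = 5.4, giving ζ = 5.4/(2√(5.5K_p)).
Setting ζ = 0.58: √(5.5K_p) = 5.4/(2·0.58) = 4.655, so K_p = 21.67/5.5 = 3.94.

K_p = 3.94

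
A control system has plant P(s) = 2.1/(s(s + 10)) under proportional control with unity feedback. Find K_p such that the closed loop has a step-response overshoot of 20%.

K_p = 57.3

From %OS = 100·exp(−πζ/√(1−ζ²)) = 20%, ζ = −ln(0.2)/√(π²+ln²(0.2)) = 0.4559.
Characteristic equation s² + 10s + 2.1K_p = 0 gives ζ = 10/(2√(2.1K_p)).
Setting ζ = 0.4559: √(2.1K_p) = 10/(2·0.4559) = 10.97, so K_p = 120.3/2.1 = 57.3.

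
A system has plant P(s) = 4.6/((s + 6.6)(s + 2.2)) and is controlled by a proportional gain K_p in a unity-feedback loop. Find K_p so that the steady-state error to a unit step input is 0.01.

The loop is type 0, so e_ss(step) = 1/(1 + K_pos) with K_pos = K_p·P(0).
P(0) = 0.3168. Require 1/(1 + K_p·0.3168) = 0.01, so 1 + 0.3168·K_p = 100.
K_p = (100 − 1)/0.3168 = 312.

K_p = 312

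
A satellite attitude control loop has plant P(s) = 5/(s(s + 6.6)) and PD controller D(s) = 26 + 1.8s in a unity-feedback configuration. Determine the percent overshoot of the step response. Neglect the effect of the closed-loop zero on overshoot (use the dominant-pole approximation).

5.25%

Forward path: (26 + 1.8s)·5/(s(s+6.6)). The closed-loop characteristic equation is s² + (6.6 + 5·1.8)s + 5·26 = 0.
That is s² + 15.6s + 130 = 0, so ω_n = 11.4 rad/s and ζ = 15.6/(2·11.4) = 0.6841.
%OS = 100·exp(−πζ/√(1−ζ²)) = 5.25%.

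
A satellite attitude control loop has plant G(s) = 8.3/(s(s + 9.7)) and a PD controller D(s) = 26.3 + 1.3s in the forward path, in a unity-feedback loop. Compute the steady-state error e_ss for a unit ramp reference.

The loop has one pole at the origin (type 1). Velocity error constant K_v = lim_{s→0} s·D(s)G(s) = 26.3·8.3/9.7 = 22.5.
Steady-state error to a unit ramp: e_ss = 1/K_v = 0.0444.

0.0444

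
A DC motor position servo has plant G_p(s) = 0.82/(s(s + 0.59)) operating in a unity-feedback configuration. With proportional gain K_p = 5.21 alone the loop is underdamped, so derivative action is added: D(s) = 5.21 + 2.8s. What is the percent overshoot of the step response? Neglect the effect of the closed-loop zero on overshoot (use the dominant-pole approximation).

4.67%

Forward path: (5.21 + 2.8s)·0.82/(s(s+0.59)). The closed-loop characteristic equation is s² + (0.59 + 0.82·2.8)s + 0.82·5.21 = 0.
That is s² + 2.886s + 4.272 = 0, so ω_n = 2.067 rad/s and ζ = 2.886/(2·2.067) = 0.6981.
%OS = 100·exp(−πζ/√(1−ζ²)) = 4.67%.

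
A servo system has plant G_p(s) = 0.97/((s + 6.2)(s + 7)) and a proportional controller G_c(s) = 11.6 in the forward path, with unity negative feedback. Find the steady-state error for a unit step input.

The loop is type 0. Static position error constant K_pos = G_c(0)·G_p(0) = 11.6·0.02235 = 0.2593.
Steady-state error to a unit step: e_ss = 1/(1+K_pos) = 1/1.259 = 0.794.

0.794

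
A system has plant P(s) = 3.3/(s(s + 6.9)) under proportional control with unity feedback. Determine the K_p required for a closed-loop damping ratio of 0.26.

Closed-loop characteristic equation: s² + 6.9s + K_p·3.3 = 0.
So ω_n = √(3.3K_p) and 2ζω_n = 6.9, giving ζ = 6.9/(2√(3.3K_p)).
Setting ζ = 0.26: √(3.3K_p) = 6.9/(2·0.26) = 13.27, so K_p = 176.1/3.3 = 53.4.

K_p = 53.4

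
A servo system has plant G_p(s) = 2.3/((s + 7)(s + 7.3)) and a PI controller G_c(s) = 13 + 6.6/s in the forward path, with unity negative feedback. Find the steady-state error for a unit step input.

0

The open loop G_c(s)G_p(s) has a pole at the origin (type 1), so the static position error constant is infinite and e_ss = 1/(1+∞) = 0.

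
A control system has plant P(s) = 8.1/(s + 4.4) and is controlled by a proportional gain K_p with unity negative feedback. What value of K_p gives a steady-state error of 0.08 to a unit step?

For a type-0 loop with proportional control, e_ss = 1/(1 + K_p·P(0)).
P(0) = 1.841. Require 1/(1 + K_p·1.841) = 0.08, so 1 + 1.841·K_p = 12.5.
K_p = (12.5 − 1)/1.841 = 6.25.

K_p = 6.25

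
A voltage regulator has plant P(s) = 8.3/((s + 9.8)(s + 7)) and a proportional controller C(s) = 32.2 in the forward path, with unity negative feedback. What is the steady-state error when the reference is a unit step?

0.204

The loop is type 0. Static position error constant K_pos = C(0)·P(0) = 32.2·0.121 = 3.896.
Steady-state error to a unit step: e_ss = 1/(1+K_pos) = 1/4.896 = 0.204.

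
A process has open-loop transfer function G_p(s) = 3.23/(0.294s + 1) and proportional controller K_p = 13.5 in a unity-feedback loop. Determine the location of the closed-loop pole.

Closed loop: T(s) = K_p·G_p/(1+K_p·G_p) = 43.6/(0.294s + 1 + 43.6), with pole at s = −(1 + 43.6)/0.294 = −151.7.

s = -151.7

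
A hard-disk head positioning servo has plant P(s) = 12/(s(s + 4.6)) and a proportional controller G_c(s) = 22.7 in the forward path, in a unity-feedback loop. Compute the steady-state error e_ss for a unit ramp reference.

The loop has one pole at the origin (type 1). Velocity error constant K_v = lim_{s→0} s·G_c(s)P(s) = 22.7·12/4.6 = 59.22.
Steady-state error to a unit ramp: e_ss = 1/K_v = 0.0169.

0.0169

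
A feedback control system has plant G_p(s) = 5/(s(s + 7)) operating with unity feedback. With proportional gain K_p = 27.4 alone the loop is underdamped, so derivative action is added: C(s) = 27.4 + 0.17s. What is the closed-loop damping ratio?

ζ = 0.335

Forward path: (27.4 + 0.17s)·5/(s(s+7)). The closed-loop characteristic equation is s² + (7 + 5·0.17)s + 5·27.4 = 0.
That is s² + 7.85s + 137 = 0, so ω_n = 11.7 rad/s and ζ = 7.85/(2·11.7) = 0.3353.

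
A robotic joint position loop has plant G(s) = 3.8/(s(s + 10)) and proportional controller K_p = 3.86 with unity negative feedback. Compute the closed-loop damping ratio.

ζ = 1.31

1 + K_p·G(s) = 0 gives s² + 10s + 14.67 = 0.
So ω_n² = 14.67 ⇒ ω_n = 3.83 rad/s, and ζ = 10/(2ω_n) = 1.31.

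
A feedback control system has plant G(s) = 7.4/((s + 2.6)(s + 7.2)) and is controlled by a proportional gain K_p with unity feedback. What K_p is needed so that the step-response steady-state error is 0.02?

K_p = 124

Steady-state error for a unit step on this type-0 loop is 1/(1 + K_p·G(0)).
G(0) = 0.3953. Require 1/(1 + K_p·0.3953) = 0.02, so 1 + 0.3953·K_p = 50.
K_p = (50 − 1)/0.3953 = 124.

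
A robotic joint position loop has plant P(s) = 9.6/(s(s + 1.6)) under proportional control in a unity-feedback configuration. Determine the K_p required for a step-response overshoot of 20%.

K_p = 0.321

From %OS = 100·exp(−πζ/√(1−ζ²)) = 20%, ζ = −ln(0.2)/√(π²+ln²(0.2)) = 0.4559.
Characteristic equation s² + 1.6s + 9.6K_p = 0 gives ζ = 1.6/(2√(9.6K_p)).
Setting ζ = 0.4559: √(9.6K_p) = 1.6/(2·0.4559) = 1.755, so K_p = 3.079/9.6 = 0.321.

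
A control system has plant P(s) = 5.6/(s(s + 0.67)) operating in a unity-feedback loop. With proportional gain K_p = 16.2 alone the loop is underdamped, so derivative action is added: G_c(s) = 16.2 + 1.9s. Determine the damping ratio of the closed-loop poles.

ζ = 0.594

Forward path: (16.2 + 1.9s)·5.6/(s(s+0.67)). The closed-loop characteristic equation is s² + (0.67 + 5.6·1.9)s + 5.6·16.2 = 0.
That is s² + 11.31s + 90.72 = 0, so ω_n = 9.525 rad/s and ζ = 11.31/(2·9.525) = 0.5937.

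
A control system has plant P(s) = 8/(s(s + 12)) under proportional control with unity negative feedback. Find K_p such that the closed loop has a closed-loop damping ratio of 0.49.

Closed-loop characteristic equation: s² + 12s + K_p·8 = 0.
So ω_n = √(8K_p) and 2ζω_n = 12, giving ζ = 12/(2√(8K_p)).
Setting ζ = 0.49: √(8K_p) = 12/(2·0.49) = 12.24, so K_p = 149.9/8 = 18.7.

K_p = 18.7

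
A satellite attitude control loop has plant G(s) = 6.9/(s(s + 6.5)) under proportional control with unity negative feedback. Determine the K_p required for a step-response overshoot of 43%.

From %OS = 100·exp(−πζ/√(1−ζ²)) = 43%, ζ = −ln(0.43)/√(π²+ln²(0.43)) = 0.2594.
Characteristic equation s² + 6.5s + 6.9K_p = 0 gives ζ = 6.5/(2√(6.9K_p)).
Setting ζ = 0.2594: √(6.9K_p) = 6.5/(2·0.2594) = 12.53, so K_p = 156.9/6.9 = 22.7.

K_p = 22.7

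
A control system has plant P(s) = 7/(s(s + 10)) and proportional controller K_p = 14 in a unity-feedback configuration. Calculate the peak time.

T_p = 0.368 s

Closed-loop characteristic equation: s² + 10s + 98 = 0, so ω_n = 9.899 rad/s and ζ = 10/(2·9.899) = 0.5051.
Damped frequency ω_d = ω_n√(1−ζ²) = 8.544 rad/s, so peak time T_p = π/ω_d = 0.368 s.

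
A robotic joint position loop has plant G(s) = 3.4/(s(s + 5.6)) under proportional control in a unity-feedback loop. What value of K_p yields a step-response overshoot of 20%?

K_p = 11.1

From %OS = 100·exp(−πζ/√(1−ζ²)) = 20%, ζ = −ln(0.2)/√(π²+ln²(0.2)) = 0.4559.
Characteristic equation s² + 5.6s + 3.4K_p = 0 gives ζ = 5.6/(2√(3.4K_p)).
Setting ζ = 0.4559: √(3.4K_p) = 5.6/(2·0.4559) = 6.141, so K_p = 37.71/3.4 = 11.1.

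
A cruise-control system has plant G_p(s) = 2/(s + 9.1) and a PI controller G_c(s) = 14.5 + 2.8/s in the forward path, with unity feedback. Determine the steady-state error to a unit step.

The open loop G_c(s)G_p(s) has a pole at the origin (type 1), so the static position error constant is infinite and e_ss = 1/(1+∞) = 0.

0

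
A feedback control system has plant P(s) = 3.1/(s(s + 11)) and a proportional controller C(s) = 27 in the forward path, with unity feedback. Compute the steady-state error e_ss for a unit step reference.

The open loop C(s)P(s) has a pole at the origin (type 1), so the static position error constant is infinite and e_ss = 1/(1+∞) = 0.

0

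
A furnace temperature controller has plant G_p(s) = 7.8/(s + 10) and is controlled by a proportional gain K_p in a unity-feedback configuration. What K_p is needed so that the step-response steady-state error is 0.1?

K_p = 11.5

The loop is type 0, so e_ss(step) = 1/(1 + K_pos) with K_pos = K_p·G_p(0).
G_p(0) = 0.78. Require 1/(1 + K_p·0.78) = 0.1, so 1 + 0.78·K_p = 10.
K_p = (10 − 1)/0.78 = 11.5.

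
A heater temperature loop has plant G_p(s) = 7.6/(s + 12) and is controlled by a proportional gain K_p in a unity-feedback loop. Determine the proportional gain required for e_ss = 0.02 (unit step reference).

The loop is type 0, so e_ss(step) = 1/(1 + K_pos) with K_pos = K_p·G_p(0).
G_p(0) = 0.6333. Require 1/(1 + K_p·0.6333) = 0.02, so 1 + 0.6333·K_p = 50.
K_p = (50 − 1)/0.6333 = 77.4.

K_p = 77.4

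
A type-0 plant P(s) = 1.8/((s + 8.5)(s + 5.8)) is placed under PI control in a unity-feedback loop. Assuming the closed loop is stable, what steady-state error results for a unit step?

The PI controller's integrator makes the forward path type 1, so e_ss to a step is zero.

0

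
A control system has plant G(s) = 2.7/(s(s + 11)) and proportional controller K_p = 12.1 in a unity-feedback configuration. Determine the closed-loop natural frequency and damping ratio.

1 + K_p·G(s) = 0 gives s² + 11s + 32.67 = 0.
So ω_n² = 32.67 ⇒ ω_n = 5.716 rad/s, and ζ = 11/(2ω_n) = 0.962.

ω_n = 5.72 rad/s, ζ = 0.962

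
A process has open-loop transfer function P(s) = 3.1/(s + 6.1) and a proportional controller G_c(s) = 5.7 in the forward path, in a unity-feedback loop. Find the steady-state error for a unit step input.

The loop is type 0. Static position error constant K_pos = G_c(0)·P(0) = 5.7·0.5082 = 2.897.
Steady-state error to a unit step: e_ss = 1/(1+K_pos) = 1/3.897 = 0.257.

0.257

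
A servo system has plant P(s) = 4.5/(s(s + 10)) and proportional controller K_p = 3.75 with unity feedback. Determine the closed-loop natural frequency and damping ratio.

ω_n = 4.11 rad/s, ζ = 1.22

With unity feedback the closed-loop characteristic equation is s² + 10s + 3.75·4.5 = s² + 10s + 16.88 = 0.
Matching s² + 2ζω_n s + ω_n²: ω_n = √16.88 = 4.108 rad/s and 2ζω_n = 10, so ζ = 10/(2·4.108) = 1.22.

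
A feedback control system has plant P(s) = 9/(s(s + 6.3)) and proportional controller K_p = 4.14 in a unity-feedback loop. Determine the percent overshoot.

15.1%

Closed-loop characteristic equation: s² + 6.3s + 37.26 = 0, so ω_n = 6.104 rad/s and ζ = 6.3/(2·6.104) = 0.516.
%OS = 100·exp(−πζ/√(1−ζ²)) = 100·exp(−π·0.516/√0.7337) = 15.1%.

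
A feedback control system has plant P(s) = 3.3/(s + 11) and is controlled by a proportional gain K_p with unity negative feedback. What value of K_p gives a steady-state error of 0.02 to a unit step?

K_p = 163

For a type-0 loop with proportional control, e_ss = 1/(1 + K_p·P(0)).
P(0) = 0.3. Require 1/(1 + K_p·0.3) = 0.02, so 1 + 0.3·K_p = 50.
K_p = (50 − 1)/0.3 = 163.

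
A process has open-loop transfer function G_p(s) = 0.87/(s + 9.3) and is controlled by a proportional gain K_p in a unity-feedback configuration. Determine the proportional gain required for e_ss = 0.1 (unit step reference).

For a type-0 loop with proportional control, e_ss = 1/(1 + K_p·G_p(0)).
G_p(0) = 0.09355. Require 1/(1 + K_p·0.09355) = 0.1, so 1 + 0.09355·K_p = 10.
K_p = (10 − 1)/0.09355 = 96.2.

K_p = 96.2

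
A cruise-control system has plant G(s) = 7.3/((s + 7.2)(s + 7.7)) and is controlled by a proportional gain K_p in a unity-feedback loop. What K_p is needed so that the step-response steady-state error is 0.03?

K_p = 246

The loop is type 0, so e_ss(step) = 1/(1 + K_pos) with K_pos = K_p·G(0).
G(0) = 0.1317. Require 1/(1 + K_p·0.1317) = 0.03, so 1 + 0.1317·K_p = 33.33.
K_p = (33.33 − 1)/0.1317 = 246.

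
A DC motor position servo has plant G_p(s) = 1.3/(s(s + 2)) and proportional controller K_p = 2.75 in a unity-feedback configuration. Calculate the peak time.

The closed-loop denominator s² + 2s + 3.575 gives ω_n = √3.575 = 1.891 and ζ = 2/(2ω_n) = 0.5289.
Damped frequency ω_d = ω_n√(1−ζ²) = 1.605 rad/s, so peak time T_p = π/ω_d = 1.96 s.

T_p = 1.96 s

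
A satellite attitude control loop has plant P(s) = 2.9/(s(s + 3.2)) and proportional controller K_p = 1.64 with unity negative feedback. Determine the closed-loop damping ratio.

The closed-loop denominator is s(s+3.2) + 1.64·2.9 = s² + 3.2s + 4.756.
So ω_n² = 4.756 ⇒ ω_n = 2.181 rad/s, and ζ = 3.2/(2ω_n) = 0.734.

ζ = 0.734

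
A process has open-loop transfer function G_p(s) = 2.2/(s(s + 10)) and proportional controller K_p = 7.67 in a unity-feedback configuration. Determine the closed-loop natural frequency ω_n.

ω_n = 4.11 rad/s

The closed-loop denominator is s(s+10) + 7.67·2.2 = s² + 10s + 16.87.
Matching s² + 2ζω_n s + ω_n²: ω_n = √16.87 = 4.108 rad/s and 2ζω_n = 10, so ζ = 10/(2·4.108) = 1.22.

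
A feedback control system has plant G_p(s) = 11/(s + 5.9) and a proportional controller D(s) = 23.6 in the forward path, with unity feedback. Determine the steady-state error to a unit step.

0.0222

The loop is type 0. Static position error constant K_pos = D(0)·G_p(0) = 23.6·1.864 = 44.
Steady-state error to a unit step: e_ss = 1/(1+K_pos) = 1/45 = 0.0222.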